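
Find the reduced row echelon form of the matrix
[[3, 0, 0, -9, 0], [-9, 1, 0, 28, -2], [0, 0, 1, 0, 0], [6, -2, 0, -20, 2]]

[[1, 0, 0, -3, 0], [0, 1, 0, 1, 0], [0, 0, 1, 0, 0], [0, 0, 0, 0, 1]]

R1 := 1/3·R1
  [  1   0  0   -3   0 ]
  [ -9   1  0   28  -2 ]
  [  0   0  1    0   0 ]
  [  6  -2  0  -20   2 ]
R2 := R2 + 9·R1
  [ 1   0  0   -3   0 ]
  [ 0   1  0    1  -2 ]
  [ 0   0  1    0   0 ]
  [ 6  -2  0  -20   2 ]
R4 := R4 − 6·R1
  [ 1   0  0  -3   0 ]
  [ 0   1  0   1  -2 ]
  [ 0   0  1   0   0 ]
  [ 0  -2  0  -2   2 ]
R4 := R4 + 2·R2
  [ 1  0  0  -3   0 ]
  [ 0  1  0   1  -2 ]
  [ 0  0  1   0   0 ]
  [ 0  0  0   0  -2 ]
R4 := -1/2·R4
  [ 1  0  0  -3   0 ]
  [ 0  1  0   1  -2 ]
  [ 0  0  1   0   0 ]
  [ 0  0  0   0   1 ]
R2 := R2 + 2·R4
  [ 1  0  0  -3  0 ]
  [ 0  1  0   1  0 ]
  [ 0  0  1   0  0 ]
  [ 0  0  0   0  1 ]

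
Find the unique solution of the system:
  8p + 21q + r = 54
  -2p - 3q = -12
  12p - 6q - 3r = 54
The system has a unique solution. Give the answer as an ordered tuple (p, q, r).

(6, 0, 6)

Form the augmented matrix and row-reduce:
  [  8  21   1  |   54 ]
  [ -2  -3   0  |  -12 ]
  [ 12  -6  -3  |   54 ]
R1 := 1/8·R1
  [  1  21/8  1/8  |  27/4 ]
  [ -2    -3    0  |   -12 ]
  [ 12    -6   -3  |    54 ]
R2 := R2 + 2·R1
  [  1  21/8  1/8  |  27/4 ]
  [  0   9/4  1/4  |   3/2 ]
  [ 12    -6   -3  |    54 ]
R3 := R3 − 12·R1
  [ 1   21/8   1/8  |  27/4 ]
  [ 0    9/4   1/4  |   3/2 ]
  [ 0  -75/2  -9/2  |   -27 ]
R2 := 4/9·R2
  [ 1   21/8   1/8  |  27/4 ]
  [ 0      1   1/9  |   2/3 ]
  [ 0  -75/2  -9/2  |   -27 ]
R3 := R3 + 75/2·R2
  [ 1  21/8   1/8  |  27/4 ]
  [ 0     1   1/9  |   2/3 ]
  [ 0     0  -1/3  |    -2 ]
R3 := -3·R3
  [ 1  21/8  1/8  |  27/4 ]
  [ 0     1  1/9  |   2/3 ]
  [ 0     0    1  |     6 ]
R2 := R2 − 1/9·R3
  [ 1  21/8  1/8  |  27/4 ]
  [ 0     1    0  |     0 ]
  [ 0     0    1  |     6 ]
R1 := R1 − 1/8·R3
  [ 1  21/8  0  |  6 ]
  [ 0     1  0  |  0 ]
  [ 0     0  1  |  6 ]
R1 := R1 − 21/8·R2
  [ 1  0  0  |  6 ]
  [ 0  1  0  |  0 ]
  [ 0  0  1  |  6 ]
Reading off the last column: p = 6, q = 0, r = 6.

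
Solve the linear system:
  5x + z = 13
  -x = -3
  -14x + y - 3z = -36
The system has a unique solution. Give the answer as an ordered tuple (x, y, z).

Form the augmented matrix and row-reduce:
  [   5  0   1  |   13 ]
  [  -1  0   0  |   -3 ]
  [ -14  1  -3  |  -36 ]
R1 ← 1/5·R1
  [   1  0  1/5  |  13/5 ]
  [  -1  0    0  |    -3 ]
  [ -14  1   -3  |   -36 ]
R2 ← R2 + R1
  [   1  0  1/5  |  13/5 ]
  [   0  0  1/5  |  -2/5 ]
  [ -14  1   -3  |   -36 ]
R3 ← R3 + 14·R1
  [ 1  0   1/5  |  13/5 ]
  [ 0  0   1/5  |  -2/5 ]
  [ 0  1  -1/5  |   2/5 ]
R2 <=> R3
  [ 1  0   1/5  |  13/5 ]
  [ 0  1  -1/5  |   2/5 ]
  [ 0  0   1/5  |  -2/5 ]
R3 ← 5·R3
  [ 1  0   1/5  |  13/5 ]
  [ 0  1  -1/5  |   2/5 ]
  [ 0  0     1  |    -2 ]
R2 ← R2 + 1/5·R3
  [ 1  0  1/5  |  13/5 ]
  [ 0  1    0  |     0 ]
  [ 0  0    1  |    -2 ]
R1 ← R1 − 1/5·R3
  [ 1  0  0  |   3 ]
  [ 0  1  0  |   0 ]
  [ 0  0  1  |  -2 ]
Reading off the last column: x = 3, y = 0, z = -2.

(3, 0, -2)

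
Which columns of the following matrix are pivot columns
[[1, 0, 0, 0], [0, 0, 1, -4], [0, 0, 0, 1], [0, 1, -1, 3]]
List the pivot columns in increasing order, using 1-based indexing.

ρ2 <-> ρ4
  [ 1  0   0   0 ]
  [ 0  1  -1   3 ]
  [ 0  0   0   1 ]
  [ 0  0   1  -4 ]
ρ3 <-> ρ4
  [ 1  0   0   0 ]
  [ 0  1  -1   3 ]
  [ 0  0   1  -4 ]
  [ 0  0   0   1 ]
ρ3 -> ρ3 + 4·ρ4
  [ 1  0   0  0 ]
  [ 0  1  -1  3 ]
  [ 0  0   1  0 ]
  [ 0  0   0  1 ]
ρ2 -> ρ2 − 3·ρ4
  [ 1  0   0  0 ]
  [ 0  1  -1  0 ]
  [ 0  0   1  0 ]
  [ 0  0   0  1 ]
ρ2 -> ρ2 + ρ3
  [ 1  0  0  0 ]
  [ 0  1  0  0 ]
  [ 0  0  1  0 ]
  [ 0  0  0  1 ]
Pivot columns are the columns containing a leading 1.

1, 2, 3, 4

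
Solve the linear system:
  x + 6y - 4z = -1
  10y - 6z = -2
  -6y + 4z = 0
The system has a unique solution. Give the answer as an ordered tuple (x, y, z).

Form the augmented matrix and row-reduce:
  [ 1   6  -4  |  -1 ]
  [ 0  10  -6  |  -2 ]
  [ 0  -6   4  |   0 ]
R2 ← 1/10·R2
  [ 1   6    -4  |    -1 ]
  [ 0   1  -3/5  |  -1/5 ]
  [ 0  -6     4  |     0 ]
R3 ← R3 + 6·R2
  [ 1  6    -4  |    -1 ]
  [ 0  1  -3/5  |  -1/5 ]
  [ 0  0   2/5  |  -6/5 ]
R3 ← 5/2·R3
  [ 1  6    -4  |    -1 ]
  [ 0  1  -3/5  |  -1/5 ]
  [ 0  0     1  |    -3 ]
R2 ← R2 + 3/5·R3
  [ 1  6  -4  |  -1 ]
  [ 0  1   0  |  -2 ]
  [ 0  0   1  |  -3 ]
R1 ← R1 + 4·R3
  [ 1  6  0  |  -13 ]
  [ 0  1  0  |   -2 ]
  [ 0  0  1  |   -3 ]
R1 ← R1 − 6·R2
  [ 1  0  0  |  -1 ]
  [ 0  1  0  |  -2 ]
  [ 0  0  1  |  -3 ]
Reading off the last column: x = -1, y = -2, z = -3.

(-1, -2, -3)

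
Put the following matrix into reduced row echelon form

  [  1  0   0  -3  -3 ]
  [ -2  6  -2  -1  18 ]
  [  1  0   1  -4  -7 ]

R2 → R2 + 2·R1
R3 → R3 − R1
R2 → 1/6·R2
R2 → R2 + 1/3·R3

[[1, 0, 0, -3, -3], [0, 1, 0, -3/2, 2/3], [0, 0, 1, -1, -4]]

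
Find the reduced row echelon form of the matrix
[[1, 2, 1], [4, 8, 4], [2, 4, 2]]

r2 ← r2 − 4·r1
  [ 1  2  1 ]
  [ 0  0  0 ]
  [ 2  4  2 ]
r3 ← r3 − 2·r1
  [ 1  2  1 ]
  [ 0  0  0 ]
  [ 0  0  0 ]

[[1, 2, 1], [0, 0, 0], [0, 0, 0]]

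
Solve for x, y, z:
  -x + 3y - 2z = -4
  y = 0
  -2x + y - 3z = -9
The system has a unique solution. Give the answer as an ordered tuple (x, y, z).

(6, 0, -1)

Form the augmented matrix and row-reduce:
  [ -1  3  -2  |  -4 ]
  [  0  1   0  |   0 ]
  [ -2  1  -3  |  -9 ]
ρ1 → -1·ρ1
  [  1  -3   2  |   4 ]
  [  0   1   0  |   0 ]
  [ -2   1  -3  |  -9 ]
ρ3 → ρ3 + 2·ρ1
  [ 1  -3  2  |   4 ]
  [ 0   1  0  |   0 ]
  [ 0  -5  1  |  -1 ]
ρ3 → ρ3 + 5·ρ2
  [ 1  -3  2  |   4 ]
  [ 0   1  0  |   0 ]
  [ 0   0  1  |  -1 ]
ρ1 → ρ1 − 2·ρ3
  [ 1  -3  0  |   6 ]
  [ 0   1  0  |   0 ]
  [ 0   0  1  |  -1 ]
ρ1 → ρ1 + 3·ρ2
  [ 1  0  0  |   6 ]
  [ 0  1  0  |   0 ]
  [ 0  0  1  |  -1 ]
Reading off the last column: x = 6, y = 0, z = -1.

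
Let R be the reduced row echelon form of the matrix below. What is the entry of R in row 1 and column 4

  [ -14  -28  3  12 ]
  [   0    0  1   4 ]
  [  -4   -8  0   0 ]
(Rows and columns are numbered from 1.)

R1 ← -1/14·R1
R3 ← R3 + 4·R1
R3 ← R3 + 6/7·R2
R1 ← R1 + 3/14·R2

0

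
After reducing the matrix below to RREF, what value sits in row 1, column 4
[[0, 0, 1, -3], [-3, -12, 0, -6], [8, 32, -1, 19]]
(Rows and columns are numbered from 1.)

2

R1 ↔ R2
  [ -3  -12   0  -6 ]
  [  0    0   1  -3 ]
  [  8   32  -1  19 ]
R1 -> -1/3·R1
  [ 1   4   0   2 ]
  [ 0   0   1  -3 ]
  [ 8  32  -1  19 ]
R3 -> R3 − 8·R1
  [ 1  4   0   2 ]
  [ 0  0   1  -3 ]
  [ 0  0  -1   3 ]
R3 -> R3 + R2
  [ 1  4  0   2 ]
  [ 0  0  1  -3 ]
  [ 0  0  0   0 ]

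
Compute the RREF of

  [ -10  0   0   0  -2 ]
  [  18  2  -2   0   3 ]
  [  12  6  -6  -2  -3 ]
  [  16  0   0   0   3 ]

R1 ← -1/10·R1
  [  1  0   0   0  1/5 ]
  [ 18  2  -2   0    3 ]
  [ 12  6  -6  -2   -3 ]
  [ 16  0   0   0    3 ]
R2 ← R2 − 18·R1
  [  1  0   0   0   1/5 ]
  [  0  2  -2   0  -3/5 ]
  [ 12  6  -6  -2    -3 ]
  [ 16  0   0   0     3 ]
R3 ← R3 − 12·R1
  [  1  0   0   0    1/5 ]
  [  0  2  -2   0   -3/5 ]
  [  0  6  -6  -2  -27/5 ]
  [ 16  0   0   0      3 ]
R4 ← R4 − 16·R1
  [ 1  0   0   0    1/5 ]
  [ 0  2  -2   0   -3/5 ]
  [ 0  6  -6  -2  -27/5 ]
  [ 0  0   0   0   -1/5 ]
R2 ← 1/2·R2
  [ 1  0   0   0    1/5 ]
  [ 0  1  -1   0  -3/10 ]
  [ 0  6  -6  -2  -27/5 ]
  [ 0  0   0   0   -1/5 ]
R3 ← R3 − 6·R2
  [ 1  0   0   0    1/5 ]
  [ 0  1  -1   0  -3/10 ]
  [ 0  0   0  -2  -18/5 ]
  [ 0  0   0   0   -1/5 ]
R3 ← -1/2·R3
  [ 1  0   0  0    1/5 ]
  [ 0  1  -1  0  -3/10 ]
  [ 0  0   0  1    9/5 ]
  [ 0  0   0  0   -1/5 ]
R4 ← -5·R4
  [ 1  0   0  0    1/5 ]
  [ 0  1  -1  0  -3/10 ]
  [ 0  0   0  1    9/5 ]
  [ 0  0   0  0      1 ]
R3 ← R3 − 9/5·R4
  [ 1  0   0  0    1/5 ]
  [ 0  1  -1  0  -3/10 ]
  [ 0  0   0  1      0 ]
  [ 0  0   0  0      1 ]
R2 ← R2 + 3/10·R4
  [ 1  0   0  0  1/5 ]
  [ 0  1  -1  0    0 ]
  [ 0  0   0  1    0 ]
  [ 0  0   0  0    1 ]
R1 ← R1 − 1/5·R4
  [ 1  0   0  0  0 ]
  [ 0  1  -1  0  0 ]
  [ 0  0   0  1  0 ]
  [ 0  0   0  0  1 ]

[[1, 0, 0, 0, 0], [0, 1, -1, 0, 0], [0, 0, 0, 1, 0], [0, 0, 0, 0, 1]]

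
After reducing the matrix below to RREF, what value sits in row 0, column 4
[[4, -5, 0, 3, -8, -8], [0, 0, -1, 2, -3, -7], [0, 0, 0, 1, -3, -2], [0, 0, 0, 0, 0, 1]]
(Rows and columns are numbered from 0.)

1/4

r1 ← 1/4·r1
  [ 1  -5/4   0  3/4  -2  -2 ]
  [ 0     0  -1    2  -3  -7 ]
  [ 0     0   0    1  -3  -2 ]
  [ 0     0   0    0   0   1 ]
r2 ← -1·r2
  [ 1  -5/4  0  3/4  -2  -2 ]
  [ 0     0  1   -2   3   7 ]
  [ 0     0  0    1  -3  -2 ]
  [ 0     0  0    0   0   1 ]
r3 ← r3 + 2·r4
  [ 1  -5/4  0  3/4  -2  -2 ]
  [ 0     0  1   -2   3   7 ]
  [ 0     0  0    1  -3   0 ]
  [ 0     0  0    0   0   1 ]
r2 ← r2 − 7·r4
  [ 1  -5/4  0  3/4  -2  -2 ]
  [ 0     0  1   -2   3   0 ]
  [ 0     0  0    1  -3   0 ]
  [ 0     0  0    0   0   1 ]
r1 ← r1 + 2·r4
  [ 1  -5/4  0  3/4  -2  0 ]
  [ 0     0  1   -2   3  0 ]
  [ 0     0  0    1  -3  0 ]
  [ 0     0  0    0   0  1 ]
r2 ← r2 + 2·r3
  [ 1  -5/4  0  3/4  -2  0 ]
  [ 0     0  1    0  -3  0 ]
  [ 0     0  0    1  -3  0 ]
  [ 0     0  0    0   0  1 ]
r1 ← r1 − 3/4·r3
  [ 1  -5/4  0  0  1/4  0 ]
  [ 0     0  1  0   -3  0 ]
  [ 0     0  0  1   -3  0 ]
  [ 0     0  0  0    0  1 ]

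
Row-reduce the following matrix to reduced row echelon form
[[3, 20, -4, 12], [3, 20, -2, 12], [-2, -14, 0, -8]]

[[1, 0, 0, 4], [0, 1, 0, 0], [0, 0, 1, 0]]

ρ1 := 1/3·ρ1
  [  1  20/3  -4/3   4 ]
  [  3    20    -2  12 ]
  [ -2   -14     0  -8 ]
ρ2 := ρ2 − 3·ρ1
  [  1  20/3  -4/3   4 ]
  [  0     0     2   0 ]
  [ -2   -14     0  -8 ]
ρ3 := ρ3 + 2·ρ1
  [ 1  20/3  -4/3  4 ]
  [ 0     0     2  0 ]
  [ 0  -2/3  -8/3  0 ]
ρ2 <=> ρ3
  [ 1  20/3  -4/3  4 ]
  [ 0  -2/3  -8/3  0 ]
  [ 0     0     2  0 ]
ρ2 := -3/2·ρ2
  [ 1  20/3  -4/3  4 ]
  [ 0     1     4  0 ]
  [ 0     0     2  0 ]
ρ3 := 1/2·ρ3
  [ 1  20/3  -4/3  4 ]
  [ 0     1     4  0 ]
  [ 0     0     1  0 ]
ρ2 := ρ2 − 4·ρ3
  [ 1  20/3  -4/3  4 ]
  [ 0     1     0  0 ]
  [ 0     0     1  0 ]
ρ1 := ρ1 + 4/3·ρ3
  [ 1  20/3  0  4 ]
  [ 0     1  0  0 ]
  [ 0     0  1  0 ]
ρ1 := ρ1 − 20/3·ρ2
  [ 1  0  0  4 ]
  [ 0  1  0  0 ]
  [ 0  0  1  0 ]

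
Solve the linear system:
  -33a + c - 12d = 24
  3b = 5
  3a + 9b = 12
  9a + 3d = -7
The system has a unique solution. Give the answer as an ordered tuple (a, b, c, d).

Form the augmented matrix and row-reduce:
  [ -33  0  1  -12  |  24 ]
  [   0  3  0    0  |   5 ]
  [   3  9  0    0  |  12 ]
  [   9  0  0    3  |  -7 ]
r1 ← -1/33·r1
r3 ← r3 − 3·r1
r4 ← r4 − 9·r1
r2 ← 1/3·r2
r3 ← r3 − 9·r2
r3 ← 11·r3
r4 ← r4 − 3/11·r3
r4 ← 1/3·r4
r3 ← r3 + 12·r4
r1 ← r1 − 4/11·r4
r1 ← r1 + 1/33·r3
Reading off the last column: a = -1, b = 5/3, c = -1, d = 2/3.

(-1, 5/3, -1, 2/3)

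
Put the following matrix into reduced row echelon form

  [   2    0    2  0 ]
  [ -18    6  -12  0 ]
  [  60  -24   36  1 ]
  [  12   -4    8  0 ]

Multiply ρ1 by 1/2.
  [   1    0    1  0 ]
  [ -18    6  -12  0 ]
  [  60  -24   36  1 ]
  [  12   -4    8  0 ]
Add 18 times ρ1 to ρ2.
  [  1    0   1  0 ]
  [  0    6   6  0 ]
  [ 60  -24  36  1 ]
  [ 12   -4   8  0 ]
Subtract 60 times ρ1 from ρ3.
  [  1    0    1  0 ]
  [  0    6    6  0 ]
  [  0  -24  -24  1 ]
  [ 12   -4    8  0 ]
Subtract 12 times ρ1 from ρ4.
  [ 1    0    1  0 ]
  [ 0    6    6  0 ]
  [ 0  -24  -24  1 ]
  [ 0   -4   -4  0 ]
Multiply ρ2 by 1/6.
  [ 1    0    1  0 ]
  [ 0    1    1  0 ]
  [ 0  -24  -24  1 ]
  [ 0   -4   -4  0 ]
Add 24 times ρ2 to ρ3.
  [ 1   0   1  0 ]
  [ 0   1   1  0 ]
  [ 0   0   0  1 ]
  [ 0  -4  -4  0 ]
Add 4 times ρ2 to ρ4.
  [ 1  0  1  0 ]
  [ 0  1  1  0 ]
  [ 0  0  0  1 ]
  [ 0  0  0  0 ]

[[1, 0, 1, 0], [0, 1, 1, 0], [0, 0, 0, 1], [0, 0, 0, 0]]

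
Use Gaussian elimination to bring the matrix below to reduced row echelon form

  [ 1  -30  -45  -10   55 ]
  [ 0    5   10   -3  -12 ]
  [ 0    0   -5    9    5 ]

r2 -> 1/5·r2
  [ 1  -30  -45   -10     55 ]
  [ 0    1    2  -3/5  -12/5 ]
  [ 0    0   -5     9      5 ]
r3 -> -1/5·r3
  [ 1  -30  -45   -10     55 ]
  [ 0    1    2  -3/5  -12/5 ]
  [ 0    0    1  -9/5     -1 ]
r2 -> r2 − 2·r3
  [ 1  -30  -45   -10    55 ]
  [ 0    1    0     3  -2/5 ]
  [ 0    0    1  -9/5    -1 ]
r1 -> r1 + 45·r3
  [ 1  -30  0   -91    10 ]
  [ 0    1  0     3  -2/5 ]
  [ 0    0  1  -9/5    -1 ]
r1 -> r1 + 30·r2
  [ 1  0  0    -1    -2 ]
  [ 0  1  0     3  -2/5 ]
  [ 0  0  1  -9/5    -1 ]

[[1, 0, 0, -1, -2], [0, 1, 0, 3, -2/5], [0, 0, 1, -9/5, -1]]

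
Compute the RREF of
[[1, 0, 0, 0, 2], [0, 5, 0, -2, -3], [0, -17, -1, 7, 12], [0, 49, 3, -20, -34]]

R2 := 1/5·R2
  [ 1    0   0     0     2 ]
  [ 0    1   0  -2/5  -3/5 ]
  [ 0  -17  -1     7    12 ]
  [ 0   49   3   -20   -34 ]
R3 := R3 + 17·R2
  [ 1   0   0     0     2 ]
  [ 0   1   0  -2/5  -3/5 ]
  [ 0   0  -1   1/5   9/5 ]
  [ 0  49   3   -20   -34 ]
R4 := R4 − 49·R2
  [ 1  0   0     0      2 ]
  [ 0  1   0  -2/5   -3/5 ]
  [ 0  0  -1   1/5    9/5 ]
  [ 0  0   3  -2/5  -23/5 ]
R3 := -1·R3
  [ 1  0  0     0      2 ]
  [ 0  1  0  -2/5   -3/5 ]
  [ 0  0  1  -1/5   -9/5 ]
  [ 0  0  3  -2/5  -23/5 ]
R4 := R4 − 3·R3
  [ 1  0  0     0     2 ]
  [ 0  1  0  -2/5  -3/5 ]
  [ 0  0  1  -1/5  -9/5 ]
  [ 0  0  0   1/5   4/5 ]
R4 := 5·R4
  [ 1  0  0     0     2 ]
  [ 0  1  0  -2/5  -3/5 ]
  [ 0  0  1  -1/5  -9/5 ]
  [ 0  0  0     1     4 ]
R3 := R3 + 1/5·R4
  [ 1  0  0     0     2 ]
  [ 0  1  0  -2/5  -3/5 ]
  [ 0  0  1     0    -1 ]
  [ 0  0  0     1     4 ]
R2 := R2 + 2/5·R4
  [ 1  0  0  0   2 ]
  [ 0  1  0  0   1 ]
  [ 0  0  1  0  -1 ]
  [ 0  0  0  1   4 ]

[[1, 0, 0, 0, 2], [0, 1, 0, 0, 1], [0, 0, 1, 0, -1], [0, 0, 0, 1, 4]]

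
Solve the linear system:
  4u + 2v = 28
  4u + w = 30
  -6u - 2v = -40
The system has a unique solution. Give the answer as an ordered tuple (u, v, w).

(6, 2, 6)

Form the augmented matrix and row-reduce:
  [  4   2  0  |   28 ]
  [  4   0  1  |   30 ]
  [ -6  -2  0  |  -40 ]
R1 ← 1/4·R1
  [  1  1/2  0  |    7 ]
  [  4    0  1  |   30 ]
  [ -6   -2  0  |  -40 ]
R2 ← R2 − 4·R1
  [  1  1/2  0  |    7 ]
  [  0   -2  1  |    2 ]
  [ -6   -2  0  |  -40 ]
R3 ← R3 + 6·R1
  [ 1  1/2  0  |  7 ]
  [ 0   -2  1  |  2 ]
  [ 0    1  0  |  2 ]
R2 ← -1/2·R2
  [ 1  1/2     0  |   7 ]
  [ 0    1  -1/2  |  -1 ]
  [ 0    1     0  |   2 ]
R3 ← R3 − R2
  [ 1  1/2     0  |   7 ]
  [ 0    1  -1/2  |  -1 ]
  [ 0    0   1/2  |   3 ]
R3 ← 2·R3
  [ 1  1/2     0  |   7 ]
  [ 0    1  -1/2  |  -1 ]
  [ 0    0     1  |   6 ]
R2 ← R2 + 1/2·R3
  [ 1  1/2  0  |  7 ]
  [ 0    1  0  |  2 ]
  [ 0    0  1  |  6 ]
R1 ← R1 − 1/2·R2
  [ 1  0  0  |  6 ]
  [ 0  1  0  |  2 ]
  [ 0  0  1  |  6 ]
Reading off the last column: u = 6, v = 2, w = 6.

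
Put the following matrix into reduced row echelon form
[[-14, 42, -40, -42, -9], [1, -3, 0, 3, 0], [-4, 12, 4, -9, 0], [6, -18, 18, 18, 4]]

[[1, -3, 0, 0, 0], [0, 0, 1, 0, 0], [0, 0, 0, 1, 0], [0, 0, 0, 0, 1]]

R1 ← -1/14·R1
  [  1   -3  20/7   3  9/14 ]
  [  1   -3     0   3     0 ]
  [ -4   12     4  -9     0 ]
  [  6  -18    18  18     4 ]
R2 ← R2 − R1
  [  1   -3   20/7   3   9/14 ]
  [  0    0  -20/7   0  -9/14 ]
  [ -4   12      4  -9      0 ]
  [  6  -18     18  18      4 ]
R3 ← R3 + 4·R1
  [ 1   -3   20/7   3   9/14 ]
  [ 0    0  -20/7   0  -9/14 ]
  [ 0    0  108/7   3   18/7 ]
  [ 6  -18     18  18      4 ]
R4 ← R4 − 6·R1
  [ 1  -3   20/7  3   9/14 ]
  [ 0   0  -20/7  0  -9/14 ]
  [ 0   0  108/7  3   18/7 ]
  [ 0   0    6/7  0    1/7 ]
R2 ← -7/20·R2
  [ 1  -3   20/7  3  9/14 ]
  [ 0   0      1  0  9/40 ]
  [ 0   0  108/7  3  18/7 ]
  [ 0   0    6/7  0   1/7 ]
R3 ← R3 − 108/7·R2
  [ 1  -3  20/7  3   9/14 ]
  [ 0   0     1  0   9/40 ]
  [ 0   0     0  3  -9/10 ]
  [ 0   0   6/7  0    1/7 ]
R4 ← R4 − 6/7·R2
  [ 1  -3  20/7  3   9/14 ]
  [ 0   0     1  0   9/40 ]
  [ 0   0     0  3  -9/10 ]
  [ 0   0     0  0  -1/20 ]
R3 ← 1/3·R3
  [ 1  -3  20/7  3   9/14 ]
  [ 0   0     1  0   9/40 ]
  [ 0   0     0  1  -3/10 ]
  [ 0   0     0  0  -1/20 ]
R4 ← -20·R4
  [ 1  -3  20/7  3   9/14 ]
  [ 0   0     1  0   9/40 ]
  [ 0   0     0  1  -3/10 ]
  [ 0   0     0  0      1 ]
R3 ← R3 + 3/10·R4
  [ 1  -3  20/7  3  9/14 ]
  [ 0   0     1  0  9/40 ]
  [ 0   0     0  1     0 ]
  [ 0   0     0  0     1 ]
R2 ← R2 − 9/40·R4
  [ 1  -3  20/7  3  9/14 ]
  [ 0   0     1  0     0 ]
  [ 0   0     0  1     0 ]
  [ 0   0     0  0     1 ]
R1 ← R1 − 9/14·R4
  [ 1  -3  20/7  3  0 ]
  [ 0   0     1  0  0 ]
  [ 0   0     0  1  0 ]
  [ 0   0     0  0  1 ]
R1 ← R1 − 3·R3
  [ 1  -3  20/7  0  0 ]
  [ 0   0     1  0  0 ]
  [ 0   0     0  1  0 ]
  [ 0   0     0  0  1 ]
R1 ← R1 − 20/7·R2
  [ 1  -3  0  0  0 ]
  [ 0   0  1  0  0 ]
  [ 0   0  0  1  0 ]
  [ 0   0  0  0  1 ]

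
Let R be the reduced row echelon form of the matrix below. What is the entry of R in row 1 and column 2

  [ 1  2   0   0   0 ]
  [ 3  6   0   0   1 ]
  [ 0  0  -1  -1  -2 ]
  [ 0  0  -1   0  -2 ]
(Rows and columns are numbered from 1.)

2

Subtract 3 times r1 from r2.
Swap r2 and r3.
Multiply r2 by -1.
Add r2 to r4.
Swap r3 and r4.
Subtract 2 times r4 from r2.
Subtract r3 from r2.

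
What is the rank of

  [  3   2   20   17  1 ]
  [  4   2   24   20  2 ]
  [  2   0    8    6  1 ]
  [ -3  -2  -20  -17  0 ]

R1 -> 1/3·R1
  [  1  2/3  20/3  17/3  1/3 ]
  [  4    2    24    20    2 ]
  [  2    0     8     6    1 ]
  [ -3   -2   -20   -17    0 ]
R2 -> R2 − 4·R1
  [  1   2/3  20/3  17/3  1/3 ]
  [  0  -2/3  -8/3  -8/3  2/3 ]
  [  2     0     8     6    1 ]
  [ -3    -2   -20   -17    0 ]
R3 -> R3 − 2·R1
  [  1   2/3   20/3   17/3  1/3 ]
  [  0  -2/3   -8/3   -8/3  2/3 ]
  [  0  -4/3  -16/3  -16/3  1/3 ]
  [ -3    -2    -20    -17    0 ]
R4 -> R4 + 3·R1
  [ 1   2/3   20/3   17/3  1/3 ]
  [ 0  -2/3   -8/3   -8/3  2/3 ]
  [ 0  -4/3  -16/3  -16/3  1/3 ]
  [ 0     0      0      0    1 ]
R2 -> -3/2·R2
  [ 1   2/3   20/3   17/3  1/3 ]
  [ 0     1      4      4   -1 ]
  [ 0  -4/3  -16/3  -16/3  1/3 ]
  [ 0     0      0      0    1 ]
R3 -> R3 + 4/3·R2
  [ 1  2/3  20/3  17/3  1/3 ]
  [ 0    1     4     4   -1 ]
  [ 0    0     0     0   -1 ]
  [ 0    0     0     0    1 ]
R3 -> -1·R3
  [ 1  2/3  20/3  17/3  1/3 ]
  [ 0    1     4     4   -1 ]
  [ 0    0     0     0    1 ]
  [ 0    0     0     0    1 ]
R4 -> R4 − R3
  [ 1  2/3  20/3  17/3  1/3 ]
  [ 0    1     4     4   -1 ]
  [ 0    0     0     0    1 ]
  [ 0    0     0     0    0 ]
R2 -> R2 + R3
  [ 1  2/3  20/3  17/3  1/3 ]
  [ 0    1     4     4    0 ]
  [ 0    0     0     0    1 ]
  [ 0    0     0     0    0 ]
R1 -> R1 − 1/3·R3
  [ 1  2/3  20/3  17/3  0 ]
  [ 0    1     4     4  0 ]
  [ 0    0     0     0  1 ]
  [ 0    0     0     0  0 ]
R1 -> R1 − 2/3·R2
  [ 1  0  4  3  0 ]
  [ 0  1  4  4  0 ]
  [ 0  0  0  0  1 ]
  [ 0  0  0  0  0 ]
The reduced form has 3 nonzero rows.

rank = 3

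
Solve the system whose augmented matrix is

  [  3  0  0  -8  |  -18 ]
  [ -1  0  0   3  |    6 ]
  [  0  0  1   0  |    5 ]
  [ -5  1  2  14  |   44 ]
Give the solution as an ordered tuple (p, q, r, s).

(-6, 4, 5, 0)

ρ1 -> 1/3·ρ1
  [  1  0  0  -8/3  |  -6 ]
  [ -1  0  0     3  |   6 ]
  [  0  0  1     0  |   5 ]
  [ -5  1  2    14  |  44 ]
ρ2 -> ρ2 + ρ1
  [  1  0  0  -8/3  |  -6 ]
  [  0  0  0   1/3  |   0 ]
  [  0  0  1     0  |   5 ]
  [ -5  1  2    14  |  44 ]
ρ4 -> ρ4 + 5·ρ1
  [ 1  0  0  -8/3  |  -6 ]
  [ 0  0  0   1/3  |   0 ]
  [ 0  0  1     0  |   5 ]
  [ 0  1  2   2/3  |  14 ]
ρ2 <-> ρ4
  [ 1  0  0  -8/3  |  -6 ]
  [ 0  1  2   2/3  |  14 ]
  [ 0  0  1     0  |   5 ]
  [ 0  0  0   1/3  |   0 ]
ρ4 -> 3·ρ4
  [ 1  0  0  -8/3  |  -6 ]
  [ 0  1  2   2/3  |  14 ]
  [ 0  0  1     0  |   5 ]
  [ 0  0  0     1  |   0 ]
ρ2 -> ρ2 − 2/3·ρ4
  [ 1  0  0  -8/3  |  -6 ]
  [ 0  1  2     0  |  14 ]
  [ 0  0  1     0  |   5 ]
  [ 0  0  0     1  |   0 ]
ρ1 -> ρ1 + 8/3·ρ4
  [ 1  0  0  0  |  -6 ]
  [ 0  1  2  0  |  14 ]
  [ 0  0  1  0  |   5 ]
  [ 0  0  0  1  |   0 ]
ρ2 -> ρ2 − 2·ρ3
  [ 1  0  0  0  |  -6 ]
  [ 0  1  0  0  |   4 ]
  [ 0  0  1  0  |   5 ]
  [ 0  0  0  1  |   0 ]
Reading off the last column: p = -6, q = 4, r = 5, s = 0.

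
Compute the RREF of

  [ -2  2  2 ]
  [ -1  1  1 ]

R1 := -1/2·R1
  [  1  -1  -1 ]
  [ -1   1   1 ]
R2 := R2 + R1
  [ 1  -1  -1 ]
  [ 0   0   0 ]

[[1, -1, -1], [0, 0, 0]]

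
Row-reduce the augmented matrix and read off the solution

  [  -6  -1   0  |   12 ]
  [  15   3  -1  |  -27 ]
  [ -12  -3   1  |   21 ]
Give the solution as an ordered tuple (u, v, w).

(-2, 0, -3)

R1 -> -1/6·R1
  [   1  1/6   0  |   -2 ]
  [  15    3  -1  |  -27 ]
  [ -12   -3   1  |   21 ]
R2 -> R2 − 15·R1
  [   1  1/6   0  |  -2 ]
  [   0  1/2  -1  |   3 ]
  [ -12   -3   1  |  21 ]
R3 -> R3 + 12·R1
  [ 1  1/6   0  |  -2 ]
  [ 0  1/2  -1  |   3 ]
  [ 0   -1   1  |  -3 ]
R2 -> 2·R2
  [ 1  1/6   0  |  -2 ]
  [ 0    1  -2  |   6 ]
  [ 0   -1   1  |  -3 ]
R3 -> R3 + R2
  [ 1  1/6   0  |  -2 ]
  [ 0    1  -2  |   6 ]
  [ 0    0  -1  |   3 ]
R3 -> -1·R3
  [ 1  1/6   0  |  -2 ]
  [ 0    1  -2  |   6 ]
  [ 0    0   1  |  -3 ]
R2 -> R2 + 2·R3
  [ 1  1/6  0  |  -2 ]
  [ 0    1  0  |   0 ]
  [ 0    0  1  |  -3 ]
R1 -> R1 − 1/6·R2
  [ 1  0  0  |  -2 ]
  [ 0  1  0  |   0 ]
  [ 0  0  1  |  -3 ]
Reading off the last column: u = -2, v = 0, w = -3.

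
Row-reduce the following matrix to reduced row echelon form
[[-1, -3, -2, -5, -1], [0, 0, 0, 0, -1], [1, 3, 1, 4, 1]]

[[1, 3, 0, 3, 0], [0, 0, 1, 1, 0], [0, 0, 0, 0, 1]]

R1 := -1·R1
  [ 1  3  2  5   1 ]
  [ 0  0  0  0  -1 ]
  [ 1  3  1  4   1 ]
R3 := R3 − R1
  [ 1  3   2   5   1 ]
  [ 0  0   0   0  -1 ]
  [ 0  0  -1  -1   0 ]
R2 <=> R3
  [ 1  3   2   5   1 ]
  [ 0  0  -1  -1   0 ]
  [ 0  0   0   0  -1 ]
R2 := -1·R2
  [ 1  3  2  5   1 ]
  [ 0  0  1  1   0 ]
  [ 0  0  0  0  -1 ]
R3 := -1·R3
  [ 1  3  2  5  1 ]
  [ 0  0  1  1  0 ]
  [ 0  0  0  0  1 ]
R1 := R1 − R3
  [ 1  3  2  5  0 ]
  [ 0  0  1  1  0 ]
  [ 0  0  0  0  1 ]
R1 := R1 − 2·R2
  [ 1  3  0  3  0 ]
  [ 0  0  1  1  0 ]
  [ 0  0  0  0  1 ]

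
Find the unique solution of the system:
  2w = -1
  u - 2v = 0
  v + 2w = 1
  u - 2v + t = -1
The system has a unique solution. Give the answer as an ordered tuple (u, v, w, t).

(4, 2, -1/2, -1)

Form the augmented matrix and row-reduce:
  [ 0   0  2  0  |  -1 ]
  [ 1  -2  0  0  |   0 ]
  [ 0   1  2  0  |   1 ]
  [ 1  -2  0  1  |  -1 ]
Swap r1 and r2.
Subtract r1 from r4.
Swap r2 and r3.
Multiply r3 by 1/2.
Subtract 2 times r3 from r2.
Add 2 times r2 to r1.
Reading off the last column: u = 4, v = 2, w = -1/2, t = -1.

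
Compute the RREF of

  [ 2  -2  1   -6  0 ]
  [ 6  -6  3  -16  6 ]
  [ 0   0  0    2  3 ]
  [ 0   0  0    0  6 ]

[[1, -1, 1/2, 0, 0], [0, 0, 0, 1, 0], [0, 0, 0, 0, 1], [0, 0, 0, 0, 0]]

r1 -> 1/2·r1
  [ 1  -1  1/2   -3  0 ]
  [ 6  -6    3  -16  6 ]
  [ 0   0    0    2  3 ]
  [ 0   0    0    0  6 ]
r2 -> r2 − 6·r1
  [ 1  -1  1/2  -3  0 ]
  [ 0   0    0   2  6 ]
  [ 0   0    0   2  3 ]
  [ 0   0    0   0  6 ]
r2 -> 1/2·r2
  [ 1  -1  1/2  -3  0 ]
  [ 0   0    0   1  3 ]
  [ 0   0    0   2  3 ]
  [ 0   0    0   0  6 ]
r3 -> r3 − 2·r2
  [ 1  -1  1/2  -3   0 ]
  [ 0   0    0   1   3 ]
  [ 0   0    0   0  -3 ]
  [ 0   0    0   0   6 ]
r3 -> -1/3·r3
  [ 1  -1  1/2  -3  0 ]
  [ 0   0    0   1  3 ]
  [ 0   0    0   0  1 ]
  [ 0   0    0   0  6 ]
r4 -> r4 − 6·r3
  [ 1  -1  1/2  -3  0 ]
  [ 0   0    0   1  3 ]
  [ 0   0    0   0  1 ]
  [ 0   0    0   0  0 ]
r2 -> r2 − 3·r3
  [ 1  -1  1/2  -3  0 ]
  [ 0   0    0   1  0 ]
  [ 0   0    0   0  1 ]
  [ 0   0    0   0  0 ]
r1 -> r1 + 3·r2
  [ 1  -1  1/2  0  0 ]
  [ 0   0    0  1  0 ]
  [ 0   0    0  0  1 ]
  [ 0   0    0  0  0 ]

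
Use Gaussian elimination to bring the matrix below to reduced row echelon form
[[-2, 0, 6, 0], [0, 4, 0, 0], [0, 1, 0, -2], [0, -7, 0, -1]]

[[1, 0, -3, 0], [0, 1, 0, 0], [0, 0, 0, 1], [0, 0, 0, 0]]

r1 → -1/2·r1
r2 → 1/4·r2
r3 → r3 − r2
r4 → r4 + 7·r2
r3 → -1/2·r3
r4 → r4 + r3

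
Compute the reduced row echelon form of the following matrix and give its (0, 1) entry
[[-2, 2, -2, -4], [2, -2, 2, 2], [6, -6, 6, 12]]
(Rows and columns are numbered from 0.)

R1 := -1/2·R1
  [ 1  -1  1   2 ]
  [ 2  -2  2   2 ]
  [ 6  -6  6  12 ]
R2 := R2 − 2·R1
  [ 1  -1  1   2 ]
  [ 0   0  0  -2 ]
  [ 6  -6  6  12 ]
R3 := R3 − 6·R1
  [ 1  -1  1   2 ]
  [ 0   0  0  -2 ]
  [ 0   0  0   0 ]
R2 := -1/2·R2
  [ 1  -1  1  2 ]
  [ 0   0  0  1 ]
  [ 0   0  0  0 ]
R1 := R1 − 2·R2
  [ 1  -1  1  0 ]
  [ 0   0  0  1 ]
  [ 0   0  0  0 ]

-1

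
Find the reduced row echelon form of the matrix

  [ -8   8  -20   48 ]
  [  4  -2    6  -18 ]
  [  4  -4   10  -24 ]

Multiply r1 by -1/8.
  [ 1  -1  5/2   -6 ]
  [ 4  -2    6  -18 ]
  [ 4  -4   10  -24 ]
Subtract 4 times r1 from r2.
  [ 1  -1  5/2   -6 ]
  [ 0   2   -4    6 ]
  [ 4  -4   10  -24 ]
Subtract 4 times r1 from r3.
  [ 1  -1  5/2  -6 ]
  [ 0   2   -4   6 ]
  [ 0   0    0   0 ]
Multiply r2 by 1/2.
  [ 1  -1  5/2  -6 ]
  [ 0   1   -2   3 ]
  [ 0   0    0   0 ]
Add r2 to r1.
  [ 1  0  1/2  -3 ]
  [ 0  1   -2   3 ]
  [ 0  0    0   0 ]

[[1, 0, 1/2, -3], [0, 1, -2, 3], [0, 0, 0, 0]]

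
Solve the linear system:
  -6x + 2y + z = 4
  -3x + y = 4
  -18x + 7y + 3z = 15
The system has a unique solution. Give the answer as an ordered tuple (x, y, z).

Form the augmented matrix and row-reduce:
  [  -6  2  1  |   4 ]
  [  -3  1  0  |   4 ]
  [ -18  7  3  |  15 ]
R1 ← -1/6·R1
  [   1  -1/3  -1/6  |  -2/3 ]
  [  -3     1     0  |     4 ]
  [ -18     7     3  |    15 ]
R2 ← R2 + 3·R1
  [   1  -1/3  -1/6  |  -2/3 ]
  [   0     0  -1/2  |     2 ]
  [ -18     7     3  |    15 ]
R3 ← R3 + 18·R1
  [ 1  -1/3  -1/6  |  -2/3 ]
  [ 0     0  -1/2  |     2 ]
  [ 0     1     0  |     3 ]
R2 <-> R3
  [ 1  -1/3  -1/6  |  -2/3 ]
  [ 0     1     0  |     3 ]
  [ 0     0  -1/2  |     2 ]
R3 ← -2·R3
  [ 1  -1/3  -1/6  |  -2/3 ]
  [ 0     1     0  |     3 ]
  [ 0     0     1  |    -4 ]
R1 ← R1 + 1/6·R3
  [ 1  -1/3  0  |  -4/3 ]
  [ 0     1  0  |     3 ]
  [ 0     0  1  |    -4 ]
R1 ← R1 + 1/3·R2
  [ 1  0  0  |  -1/3 ]
  [ 0  1  0  |     3 ]
  [ 0  0  1  |    -4 ]
Reading off the last column: x = -1/3, y = 3, z = -4.

(-1/3, 3, -4)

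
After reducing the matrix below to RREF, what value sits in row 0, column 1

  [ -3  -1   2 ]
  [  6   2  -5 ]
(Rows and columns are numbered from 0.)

Multiply r1 by -1/3.
  [ 1  1/3  -2/3 ]
  [ 6    2    -5 ]
Subtract 6 times r1 from r2.
  [ 1  1/3  -2/3 ]
  [ 0    0    -1 ]
Multiply r2 by -1.
  [ 1  1/3  -2/3 ]
  [ 0    0     1 ]
Add 2/3 times r2 to r1.
  [ 1  1/3  0 ]
  [ 0    0  1 ]

1/3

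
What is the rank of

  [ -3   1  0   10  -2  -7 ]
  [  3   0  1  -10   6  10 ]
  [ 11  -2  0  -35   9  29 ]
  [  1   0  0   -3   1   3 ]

R1 := -1/3·R1
  [  1  -1/3  0  -10/3  2/3  7/3 ]
  [  3     0  1    -10    6   10 ]
  [ 11    -2  0    -35    9   29 ]
  [  1     0  0     -3    1    3 ]
R2 := R2 − 3·R1
  [  1  -1/3  0  -10/3  2/3  7/3 ]
  [  0     1  1      0    4    3 ]
  [ 11    -2  0    -35    9   29 ]
  [  1     0  0     -3    1    3 ]
R3 := R3 − 11·R1
  [ 1  -1/3  0  -10/3  2/3   7/3 ]
  [ 0     1  1      0    4     3 ]
  [ 0   5/3  0    5/3  5/3  10/3 ]
  [ 1     0  0     -3    1     3 ]
R4 := R4 − R1
  [ 1  -1/3  0  -10/3  2/3   7/3 ]
  [ 0     1  1      0    4     3 ]
  [ 0   5/3  0    5/3  5/3  10/3 ]
  [ 0   1/3  0    1/3  1/3   2/3 ]
R3 := R3 − 5/3·R2
  [ 1  -1/3     0  -10/3  2/3   7/3 ]
  [ 0     1     1      0    4     3 ]
  [ 0     0  -5/3    5/3   -5  -5/3 ]
  [ 0   1/3     0    1/3  1/3   2/3 ]
R4 := R4 − 1/3·R2
  [ 1  -1/3     0  -10/3  2/3   7/3 ]
  [ 0     1     1      0    4     3 ]
  [ 0     0  -5/3    5/3   -5  -5/3 ]
  [ 0     0  -1/3    1/3   -1  -1/3 ]
R3 := -3/5·R3
  [ 1  -1/3     0  -10/3  2/3   7/3 ]
  [ 0     1     1      0    4     3 ]
  [ 0     0     1     -1    3     1 ]
  [ 0     0  -1/3    1/3   -1  -1/3 ]
R4 := R4 + 1/3·R3
  [ 1  -1/3  0  -10/3  2/3  7/3 ]
  [ 0     1  1      0    4    3 ]
  [ 0     0  1     -1    3    1 ]
  [ 0     0  0      0    0    0 ]
R2 := R2 − R3
  [ 1  -1/3  0  -10/3  2/3  7/3 ]
  [ 0     1  0      1    1    2 ]
  [ 0     0  1     -1    3    1 ]
  [ 0     0  0      0    0    0 ]
R1 := R1 + 1/3·R2
  [ 1  0  0  -3  1  3 ]
  [ 0  1  0   1  1  2 ]
  [ 0  0  1  -1  3  1 ]
  [ 0  0  0   0  0  0 ]
The reduced form has 3 nonzero rows.

rank = 3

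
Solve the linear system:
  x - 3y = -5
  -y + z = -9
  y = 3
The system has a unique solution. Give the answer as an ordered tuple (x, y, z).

(4, 3, -6)

Form the augmented matrix and row-reduce:
  [ 1  -3  0  |  -5 ]
  [ 0  -1  1  |  -9 ]
  [ 0   1  0  |   3 ]
R2 -> -1·R2
  [ 1  -3   0  |  -5 ]
  [ 0   1  -1  |   9 ]
  [ 0   1   0  |   3 ]
R3 -> R3 − R2
  [ 1  -3   0  |  -5 ]
  [ 0   1  -1  |   9 ]
  [ 0   0   1  |  -6 ]
R2 -> R2 + R3
  [ 1  -3  0  |  -5 ]
  [ 0   1  0  |   3 ]
  [ 0   0  1  |  -6 ]
R1 -> R1 + 3·R2
  [ 1  0  0  |   4 ]
  [ 0  1  0  |   3 ]
  [ 0  0  1  |  -6 ]
Reading off the last column: x = 4, y = 3, z = -6.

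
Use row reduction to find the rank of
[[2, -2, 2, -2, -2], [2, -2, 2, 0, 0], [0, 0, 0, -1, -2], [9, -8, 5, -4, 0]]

R1 → 1/2·R1
  [ 1  -1  1  -1  -1 ]
  [ 2  -2  2   0   0 ]
  [ 0   0  0  -1  -2 ]
  [ 9  -8  5  -4   0 ]
R2 → R2 − 2·R1
  [ 1  -1  1  -1  -1 ]
  [ 0   0  0   2   2 ]
  [ 0   0  0  -1  -2 ]
  [ 9  -8  5  -4   0 ]
R4 → R4 − 9·R1
  [ 1  -1   1  -1  -1 ]
  [ 0   0   0   2   2 ]
  [ 0   0   0  -1  -2 ]
  [ 0   1  -4   5   9 ]
R2 ↔ R4
  [ 1  -1   1  -1  -1 ]
  [ 0   1  -4   5   9 ]
  [ 0   0   0  -1  -2 ]
  [ 0   0   0   2   2 ]
R3 → -1·R3
  [ 1  -1   1  -1  -1 ]
  [ 0   1  -4   5   9 ]
  [ 0   0   0   1   2 ]
  [ 0   0   0   2   2 ]
R4 → R4 − 2·R3
  [ 1  -1   1  -1  -1 ]
  [ 0   1  -4   5   9 ]
  [ 0   0   0   1   2 ]
  [ 0   0   0   0  -2 ]
R4 → -1/2·R4
  [ 1  -1   1  -1  -1 ]
  [ 0   1  -4   5   9 ]
  [ 0   0   0   1   2 ]
  [ 0   0   0   0   1 ]
R3 → R3 − 2·R4
  [ 1  -1   1  -1  -1 ]
  [ 0   1  -4   5   9 ]
  [ 0   0   0   1   0 ]
  [ 0   0   0   0   1 ]
R2 → R2 − 9·R4
  [ 1  -1   1  -1  -1 ]
  [ 0   1  -4   5   0 ]
  [ 0   0   0   1   0 ]
  [ 0   0   0   0   1 ]
R1 → R1 + R4
  [ 1  -1   1  -1  0 ]
  [ 0   1  -4   5  0 ]
  [ 0   0   0   1  0 ]
  [ 0   0   0   0  1 ]
R2 → R2 − 5·R3
  [ 1  -1   1  -1  0 ]
  [ 0   1  -4   0  0 ]
  [ 0   0   0   1  0 ]
  [ 0   0   0   0  1 ]
R1 → R1 + R3
  [ 1  -1   1  0  0 ]
  [ 0   1  -4  0  0 ]
  [ 0   0   0  1  0 ]
  [ 0   0   0  0  1 ]
R1 → R1 + R2
  [ 1  0  -3  0  0 ]
  [ 0  1  -4  0  0 ]
  [ 0  0   0  1  0 ]
  [ 0  0   0  0  1 ]
The reduced form has 4 nonzero rows.

rank = 4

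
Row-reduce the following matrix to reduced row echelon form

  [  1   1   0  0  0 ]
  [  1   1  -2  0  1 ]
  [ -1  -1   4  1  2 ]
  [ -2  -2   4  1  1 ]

r2 := r2 − r1
r3 := r3 + r1
r4 := r4 + 2·r1
r2 := -1/2·r2
r3 := r3 − 4·r2
r4 := r4 − 4·r2
r4 := r4 − r3
r4 := -1·r4
r3 := r3 − 4·r4
r2 := r2 + 1/2·r4

[[1, 1, 0, 0, 0], [0, 0, 1, 0, 0], [0, 0, 0, 1, 0], [0, 0, 0, 0, 1]]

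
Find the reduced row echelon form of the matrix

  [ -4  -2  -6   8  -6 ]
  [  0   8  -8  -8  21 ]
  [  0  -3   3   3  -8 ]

[[1, 0, 2, -3/2, 0], [0, 1, -1, -1, 0], [0, 0, 0, 0, 1]]

r1 → -1/4·r1
r2 → 1/8·r2
r3 → r3 + 3·r2
r3 → -8·r3
r2 → r2 − 21/8·r3
r1 → r1 − 3/2·r3
r1 → r1 − 1/2·r2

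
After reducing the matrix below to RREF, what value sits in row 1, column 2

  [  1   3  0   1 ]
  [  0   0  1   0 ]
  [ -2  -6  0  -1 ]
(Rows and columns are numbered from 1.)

3

Add 2 times R1 to R3.
Subtract R3 from R1.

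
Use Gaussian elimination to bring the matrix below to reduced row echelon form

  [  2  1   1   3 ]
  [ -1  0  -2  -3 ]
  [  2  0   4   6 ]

[[1, 0, 2, 3], [0, 1, -3, -3], [0, 0, 0, 0]]

R1 → 1/2·R1
  [  1  1/2  1/2  3/2 ]
  [ -1    0   -2   -3 ]
  [  2    0    4    6 ]
R2 → R2 + R1
  [ 1  1/2   1/2   3/2 ]
  [ 0  1/2  -3/2  -3/2 ]
  [ 2    0     4     6 ]
R3 → R3 − 2·R1
  [ 1  1/2   1/2   3/2 ]
  [ 0  1/2  -3/2  -3/2 ]
  [ 0   -1     3     3 ]
R2 → 2·R2
  [ 1  1/2  1/2  3/2 ]
  [ 0    1   -3   -3 ]
  [ 0   -1    3    3 ]
R3 → R3 + R2
  [ 1  1/2  1/2  3/2 ]
  [ 0    1   -3   -3 ]
  [ 0    0    0    0 ]
R1 → R1 − 1/2·R2
  [ 1  0   2   3 ]
  [ 0  1  -3  -3 ]
  [ 0  0   0   0 ]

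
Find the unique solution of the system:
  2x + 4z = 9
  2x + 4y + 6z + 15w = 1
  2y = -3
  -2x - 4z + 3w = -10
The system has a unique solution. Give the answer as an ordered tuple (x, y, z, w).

(3/2, -3/2, 3/2, -1/3)

Form the augmented matrix and row-reduce:
  [  2  0   4   0  |    9 ]
  [  2  4   6  15  |    1 ]
  [  0  2   0   0  |   -3 ]
  [ -2  0  -4   3  |  -10 ]
r1 → 1/2·r1
  [  1  0   2   0  |  9/2 ]
  [  2  4   6  15  |    1 ]
  [  0  2   0   0  |   -3 ]
  [ -2  0  -4   3  |  -10 ]
r2 → r2 − 2·r1
  [  1  0   2   0  |  9/2 ]
  [  0  4   2  15  |   -8 ]
  [  0  2   0   0  |   -3 ]
  [ -2  0  -4   3  |  -10 ]
r4 → r4 + 2·r1
  [ 1  0  2   0  |  9/2 ]
  [ 0  4  2  15  |   -8 ]
  [ 0  2  0   0  |   -3 ]
  [ 0  0  0   3  |   -1 ]
r2 → 1/4·r2
  [ 1  0    2     0  |  9/2 ]
  [ 0  1  1/2  15/4  |   -2 ]
  [ 0  2    0     0  |   -3 ]
  [ 0  0    0     3  |   -1 ]
r3 → r3 − 2·r2
  [ 1  0    2      0  |  9/2 ]
  [ 0  1  1/2   15/4  |   -2 ]
  [ 0  0   -1  -15/2  |    1 ]
  [ 0  0    0      3  |   -1 ]
r3 → -1·r3
  [ 1  0    2     0  |  9/2 ]
  [ 0  1  1/2  15/4  |   -2 ]
  [ 0  0    1  15/2  |   -1 ]
  [ 0  0    0     3  |   -1 ]
r4 → 1/3·r4
  [ 1  0    2     0  |   9/2 ]
  [ 0  1  1/2  15/4  |    -2 ]
  [ 0  0    1  15/2  |    -1 ]
  [ 0  0    0     1  |  -1/3 ]
r3 → r3 − 15/2·r4
  [ 1  0    2     0  |   9/2 ]
  [ 0  1  1/2  15/4  |    -2 ]
  [ 0  0    1     0  |   3/2 ]
  [ 0  0    0     1  |  -1/3 ]
r2 → r2 − 15/4·r4
  [ 1  0    2  0  |   9/2 ]
  [ 0  1  1/2  0  |  -3/4 ]
  [ 0  0    1  0  |   3/2 ]
  [ 0  0    0  1  |  -1/3 ]
r2 → r2 − 1/2·r3
  [ 1  0  2  0  |   9/2 ]
  [ 0  1  0  0  |  -3/2 ]
  [ 0  0  1  0  |   3/2 ]
  [ 0  0  0  1  |  -1/3 ]
r1 → r1 − 2·r3
  [ 1  0  0  0  |   3/2 ]
  [ 0  1  0  0  |  -3/2 ]
  [ 0  0  1  0  |   3/2 ]
  [ 0  0  0  1  |  -1/3 ]
Reading off the last column: x = 3/2, y = -3/2, z = 3/2, w = -1/3.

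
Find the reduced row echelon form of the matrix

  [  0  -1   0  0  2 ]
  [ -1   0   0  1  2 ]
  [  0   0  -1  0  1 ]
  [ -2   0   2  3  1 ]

ρ1 ↔ ρ2
  [ -1   0   0  1  2 ]
  [  0  -1   0  0  2 ]
  [  0   0  -1  0  1 ]
  [ -2   0   2  3  1 ]
ρ1 → -1·ρ1
  [  1   0   0  -1  -2 ]
  [  0  -1   0   0   2 ]
  [  0   0  -1   0   1 ]
  [ -2   0   2   3   1 ]
ρ4 → ρ4 + 2·ρ1
  [ 1   0   0  -1  -2 ]
  [ 0  -1   0   0   2 ]
  [ 0   0  -1   0   1 ]
  [ 0   0   2   1  -3 ]
ρ2 → -1·ρ2
  [ 1  0   0  -1  -2 ]
  [ 0  1   0   0  -2 ]
  [ 0  0  -1   0   1 ]
  [ 0  0   2   1  -3 ]
ρ3 → -1·ρ3
  [ 1  0  0  -1  -2 ]
  [ 0  1  0   0  -2 ]
  [ 0  0  1   0  -1 ]
  [ 0  0  2   1  -3 ]
ρ4 → ρ4 − 2·ρ3
  [ 1  0  0  -1  -2 ]
  [ 0  1  0   0  -2 ]
  [ 0  0  1   0  -1 ]
  [ 0  0  0   1  -1 ]
ρ1 → ρ1 + ρ4
  [ 1  0  0  0  -3 ]
  [ 0  1  0  0  -2 ]
  [ 0  0  1  0  -1 ]
  [ 0  0  0  1  -1 ]

[[1, 0, 0, 0, -3], [0, 1, 0, 0, -2], [0, 0, 1, 0, -1], [0, 0, 0, 1, -1]]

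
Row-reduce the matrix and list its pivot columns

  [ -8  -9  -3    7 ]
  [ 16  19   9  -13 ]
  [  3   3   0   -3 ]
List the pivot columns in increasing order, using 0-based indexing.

0, 1

r1 := -1/8·r1
r2 := r2 − 16·r1
r3 := r3 − 3·r1
r3 := r3 + 3/8·r2
r1 := r1 − 9/8·r2
Pivot columns are the columns containing a leading 1.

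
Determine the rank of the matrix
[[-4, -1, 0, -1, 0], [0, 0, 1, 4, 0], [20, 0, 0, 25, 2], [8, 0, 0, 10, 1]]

r1 := -1/4·r1
r3 := r3 − 20·r1
r4 := r4 − 8·r1
r2 <=> r3
r2 := -1/5·r2
r4 := r4 + 2·r2
r4 := 5·r4
r2 := r2 + 2/5·r4
r1 := r1 − 1/4·r2
The reduced form has 4 nonzero rows.

rank = 4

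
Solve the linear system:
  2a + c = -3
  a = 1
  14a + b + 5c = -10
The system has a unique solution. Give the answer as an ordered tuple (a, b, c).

Form the augmented matrix and row-reduce:
  [  2  0  1  |   -3 ]
  [  1  0  0  |    1 ]
  [ 14  1  5  |  -10 ]
ρ1 → 1/2·ρ1
ρ2 → ρ2 − ρ1
ρ3 → ρ3 − 14·ρ1
ρ2 ↔ ρ3
ρ3 → -2·ρ3
ρ2 → ρ2 + 2·ρ3
ρ1 → ρ1 − 1/2·ρ3
Reading off the last column: a = 1, b = 1, c = -5.

(1, 1, -5)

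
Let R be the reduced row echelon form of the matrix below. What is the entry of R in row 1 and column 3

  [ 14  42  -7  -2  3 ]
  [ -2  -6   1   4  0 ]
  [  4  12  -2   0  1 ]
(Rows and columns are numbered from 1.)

R1 -> 1/14·R1
  [  1   3  -1/2  -1/7  3/14 ]
  [ -2  -6     1     4     0 ]
  [  4  12    -2     0     1 ]
R2 -> R2 + 2·R1
  [ 1   3  -1/2  -1/7  3/14 ]
  [ 0   0     0  26/7   3/7 ]
  [ 4  12    -2     0     1 ]
R3 -> R3 − 4·R1
  [ 1  3  -1/2  -1/7  3/14 ]
  [ 0  0     0  26/7   3/7 ]
  [ 0  0     0   4/7   1/7 ]
R2 -> 7/26·R2
  [ 1  3  -1/2  -1/7  3/14 ]
  [ 0  0     0     1  3/26 ]
  [ 0  0     0   4/7   1/7 ]
R3 -> R3 − 4/7·R2
  [ 1  3  -1/2  -1/7  3/14 ]
  [ 0  0     0     1  3/26 ]
  [ 0  0     0     0  1/13 ]
R3 -> 13·R3
  [ 1  3  -1/2  -1/7  3/14 ]
  [ 0  0     0     1  3/26 ]
  [ 0  0     0     0     1 ]
R2 -> R2 − 3/26·R3
  [ 1  3  -1/2  -1/7  3/14 ]
  [ 0  0     0     1     0 ]
  [ 0  0     0     0     1 ]
R1 -> R1 − 3/14·R3
  [ 1  3  -1/2  -1/7  0 ]
  [ 0  0     0     1  0 ]
  [ 0  0     0     0  1 ]
R1 -> R1 + 1/7·R2
  [ 1  3  -1/2  0  0 ]
  [ 0  0     0  1  0 ]
  [ 0  0     0  0  1 ]

-1/2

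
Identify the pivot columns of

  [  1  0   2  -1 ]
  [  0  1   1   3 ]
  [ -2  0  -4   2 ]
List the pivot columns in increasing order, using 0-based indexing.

0, 1

Add 2 times R1 to R3.
Pivot columns are the columns containing a leading 1.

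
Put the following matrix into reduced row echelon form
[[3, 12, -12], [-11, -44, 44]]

Multiply r1 by 1/3.
  [   1    4  -4 ]
  [ -11  -44  44 ]
Add 11 times r1 to r2.
  [ 1  4  -4 ]
  [ 0  0   0 ]

[[1, 4, -4], [0, 0, 0]]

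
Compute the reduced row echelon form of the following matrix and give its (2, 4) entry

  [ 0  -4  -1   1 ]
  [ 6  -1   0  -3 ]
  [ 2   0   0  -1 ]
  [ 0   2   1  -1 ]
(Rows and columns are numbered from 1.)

R1 <=> R2
  [ 6  -1   0  -3 ]
  [ 0  -4  -1   1 ]
  [ 2   0   0  -1 ]
  [ 0   2   1  -1 ]
R1 := 1/6·R1
  [ 1  -1/6   0  -1/2 ]
  [ 0    -4  -1     1 ]
  [ 2     0   0    -1 ]
  [ 0     2   1    -1 ]
R3 := R3 − 2·R1
  [ 1  -1/6   0  -1/2 ]
  [ 0    -4  -1     1 ]
  [ 0   1/3   0     0 ]
  [ 0     2   1    -1 ]
R2 := -1/4·R2
  [ 1  -1/6    0  -1/2 ]
  [ 0     1  1/4  -1/4 ]
  [ 0   1/3    0     0 ]
  [ 0     2    1    -1 ]
R3 := R3 − 1/3·R2
  [ 1  -1/6      0  -1/2 ]
  [ 0     1    1/4  -1/4 ]
  [ 0     0  -1/12  1/12 ]
  [ 0     2      1    -1 ]
R4 := R4 − 2·R2
  [ 1  -1/6      0  -1/2 ]
  [ 0     1    1/4  -1/4 ]
  [ 0     0  -1/12  1/12 ]
  [ 0     0    1/2  -1/2 ]
R3 := -12·R3
  [ 1  -1/6    0  -1/2 ]
  [ 0     1  1/4  -1/4 ]
  [ 0     0    1    -1 ]
  [ 0     0  1/2  -1/2 ]
R4 := R4 − 1/2·R3
  [ 1  -1/6    0  -1/2 ]
  [ 0     1  1/4  -1/4 ]
  [ 0     0    1    -1 ]
  [ 0     0    0     0 ]
R2 := R2 − 1/4·R3
  [ 1  -1/6  0  -1/2 ]
  [ 0     1  0     0 ]
  [ 0     0  1    -1 ]
  [ 0     0  0     0 ]
R1 := R1 + 1/6·R2
  [ 1  0  0  -1/2 ]
  [ 0  1  0     0 ]
  [ 0  0  1    -1 ]
  [ 0  0  0     0 ]

0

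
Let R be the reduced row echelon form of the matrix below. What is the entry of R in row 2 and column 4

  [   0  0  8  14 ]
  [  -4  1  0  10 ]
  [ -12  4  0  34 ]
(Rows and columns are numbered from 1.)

4

ρ1 <=> ρ2
ρ1 ← -1/4·ρ1
ρ3 ← ρ3 + 12·ρ1
ρ2 <=> ρ3
ρ3 ← 1/8·ρ3
ρ1 ← ρ1 + 1/4·ρ2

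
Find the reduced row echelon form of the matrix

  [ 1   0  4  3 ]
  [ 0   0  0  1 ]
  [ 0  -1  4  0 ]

R2 ↔ R3
  [ 1   0  4  3 ]
  [ 0  -1  4  0 ]
  [ 0   0  0  1 ]
R2 ← -1·R2
  [ 1  0   4  3 ]
  [ 0  1  -4  0 ]
  [ 0  0   0  1 ]
R1 ← R1 − 3·R3
  [ 1  0   4  0 ]
  [ 0  1  -4  0 ]
  [ 0  0   0  1 ]

[[1, 0, 4, 0], [0, 1, -4, 0], [0, 0, 0, 1]]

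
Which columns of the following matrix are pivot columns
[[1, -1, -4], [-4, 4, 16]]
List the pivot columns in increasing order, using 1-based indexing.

ρ2 ← ρ2 + 4·ρ1
  [ 1  -1  -4 ]
  [ 0   0   0 ]
Pivot columns are the columns containing a leading 1.

1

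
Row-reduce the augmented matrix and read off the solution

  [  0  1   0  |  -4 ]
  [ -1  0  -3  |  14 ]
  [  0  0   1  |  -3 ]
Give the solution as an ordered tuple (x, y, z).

Swap R1 and R2.
Multiply R1 by -1.
Subtract 3 times R3 from R1.
Reading off the last column: x = -5, y = -4, z = -3.

(-5, -4, -3)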